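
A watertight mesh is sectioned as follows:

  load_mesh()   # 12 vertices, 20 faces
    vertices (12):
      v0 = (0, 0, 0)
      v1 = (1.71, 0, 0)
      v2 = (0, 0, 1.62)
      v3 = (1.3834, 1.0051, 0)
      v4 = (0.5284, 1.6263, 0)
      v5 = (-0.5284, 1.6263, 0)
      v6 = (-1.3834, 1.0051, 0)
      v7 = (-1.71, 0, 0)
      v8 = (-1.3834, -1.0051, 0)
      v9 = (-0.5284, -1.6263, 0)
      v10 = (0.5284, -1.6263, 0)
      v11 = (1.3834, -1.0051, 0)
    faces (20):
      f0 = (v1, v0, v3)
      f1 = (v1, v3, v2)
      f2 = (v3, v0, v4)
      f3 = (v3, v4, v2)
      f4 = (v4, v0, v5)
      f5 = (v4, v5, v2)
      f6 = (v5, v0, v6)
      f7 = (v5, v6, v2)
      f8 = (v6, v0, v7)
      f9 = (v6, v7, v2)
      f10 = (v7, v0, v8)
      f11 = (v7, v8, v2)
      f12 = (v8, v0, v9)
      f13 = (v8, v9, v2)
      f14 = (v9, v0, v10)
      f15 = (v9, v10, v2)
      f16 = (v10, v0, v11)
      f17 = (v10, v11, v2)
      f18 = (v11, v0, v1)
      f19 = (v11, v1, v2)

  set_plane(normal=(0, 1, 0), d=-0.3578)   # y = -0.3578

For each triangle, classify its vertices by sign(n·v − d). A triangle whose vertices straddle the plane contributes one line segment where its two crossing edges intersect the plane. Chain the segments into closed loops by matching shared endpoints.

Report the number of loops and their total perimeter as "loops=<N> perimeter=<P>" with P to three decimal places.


Straddling triangles (10 of 20):
  (v7,v0,v8) [++-] → (-0.492469, -0.3578, 0)–(-1.59374, -0.3578, 0)  len=1.1013
  (v7,v8,v2) [+-+] → (-1.59374, -0.3578, 0)–(-0.492469, -0.3578, 1.04331)  len=1.5170
  (v8,v0,v9) [-+-] → (-0.492469, -0.3578, 0)–(-0.116253, -0.3578, 0)  len=0.3762
  (v8,v9,v2) [--+] → (-0.116253, -0.3578, 1.26359)–(-0.492469, -0.3578, 1.04331)  len=0.4360
  (v9,v0,v10) [-+-] → (-0.116253, -0.3578, 0)–(0.116253, -0.3578, 0)  len=0.2325
  (v9,v10,v2) [--+] → (0.116253, -0.3578, 1.26359)–(-0.116253, -0.3578, 1.26359)  len=0.2325
  (v10,v0,v11) [-+-] → (0.116253, -0.3578, 0)–(0.492469, -0.3578, 0)  len=0.3762
  (v10,v11,v2) [--+] → (0.492469, -0.3578, 1.04331)–(0.116253, -0.3578, 1.26359)  len=0.4360
  (v11,v0,v1) [-++] → (0.492469, -0.3578, 0)–(1.59374, -0.3578, 0)  len=1.1013
  (v11,v1,v2) [-++] → (1.59374, -0.3578, 0)–(0.492469, -0.3578, 1.04331)  len=1.5170

Chained into 1 loop(s):
  loop 1: 10 segments, perimeter = 7.3259
Total perimeter = 7.326

loops=1 perimeter=7.326


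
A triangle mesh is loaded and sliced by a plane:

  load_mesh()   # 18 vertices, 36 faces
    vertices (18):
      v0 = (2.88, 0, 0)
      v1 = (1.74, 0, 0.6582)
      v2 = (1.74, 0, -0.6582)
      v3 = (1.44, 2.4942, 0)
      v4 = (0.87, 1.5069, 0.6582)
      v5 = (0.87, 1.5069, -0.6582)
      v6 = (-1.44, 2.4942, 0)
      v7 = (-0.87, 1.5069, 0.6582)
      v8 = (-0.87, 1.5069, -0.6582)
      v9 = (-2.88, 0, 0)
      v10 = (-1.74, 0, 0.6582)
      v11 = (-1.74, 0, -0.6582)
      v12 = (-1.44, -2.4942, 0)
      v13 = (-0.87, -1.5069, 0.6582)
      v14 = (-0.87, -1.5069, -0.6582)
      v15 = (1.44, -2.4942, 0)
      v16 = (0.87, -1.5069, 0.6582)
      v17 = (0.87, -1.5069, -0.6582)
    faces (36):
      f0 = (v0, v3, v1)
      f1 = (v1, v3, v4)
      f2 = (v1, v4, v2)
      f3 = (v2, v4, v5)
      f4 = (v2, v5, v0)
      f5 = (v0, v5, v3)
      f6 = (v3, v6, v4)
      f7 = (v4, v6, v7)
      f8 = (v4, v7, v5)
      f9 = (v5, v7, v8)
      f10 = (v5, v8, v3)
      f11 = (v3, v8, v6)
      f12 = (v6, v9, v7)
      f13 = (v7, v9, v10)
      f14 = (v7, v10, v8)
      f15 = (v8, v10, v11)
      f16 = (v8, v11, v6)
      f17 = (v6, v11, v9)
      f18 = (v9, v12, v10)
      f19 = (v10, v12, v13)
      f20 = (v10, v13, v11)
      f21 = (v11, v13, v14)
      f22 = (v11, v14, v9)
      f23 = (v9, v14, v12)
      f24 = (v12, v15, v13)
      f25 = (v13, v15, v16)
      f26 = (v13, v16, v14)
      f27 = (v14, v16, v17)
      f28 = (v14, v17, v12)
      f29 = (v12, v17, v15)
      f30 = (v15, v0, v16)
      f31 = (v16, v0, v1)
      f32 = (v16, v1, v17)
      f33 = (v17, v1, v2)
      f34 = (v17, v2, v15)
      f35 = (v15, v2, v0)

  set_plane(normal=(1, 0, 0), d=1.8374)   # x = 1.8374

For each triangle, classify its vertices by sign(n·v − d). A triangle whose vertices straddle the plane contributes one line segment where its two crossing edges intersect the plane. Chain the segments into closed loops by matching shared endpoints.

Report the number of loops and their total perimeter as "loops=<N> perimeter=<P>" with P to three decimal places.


loops=1 perimeter=7.614

Straddling triangles (6 of 36):
  (v0,v3,v1) [+--] → (1.8374, 1.80587, 0)–(1.8374, 0, 0.601964)  len=1.9036
  (v2,v5,v0) [--+] → (1.8374, 0.781639, -0.341413)–(1.8374, 0, -0.601964)  len=0.8239
  (v0,v5,v3) [+--] → (1.8374, 0.781639, -0.341413)–(1.8374, 1.80587, 0)  len=1.0796
  (v15,v0,v16) [-+-] → (1.8374, -1.80587, 0)–(1.8374, -0.781639, 0.341413)  len=1.0796
  (v16,v0,v1) [-+-] → (1.8374, -0.781639, 0.341413)–(1.8374, 0, 0.601964)  len=0.8239
  (v15,v2,v0) [--+] → (1.8374, 0, -0.601964)–(1.8374, -1.80587, 0)  len=1.9036

Chained into 1 loop(s):
  loop 1: 6 segments, perimeter = 7.6142
Total perimeter = 7.614


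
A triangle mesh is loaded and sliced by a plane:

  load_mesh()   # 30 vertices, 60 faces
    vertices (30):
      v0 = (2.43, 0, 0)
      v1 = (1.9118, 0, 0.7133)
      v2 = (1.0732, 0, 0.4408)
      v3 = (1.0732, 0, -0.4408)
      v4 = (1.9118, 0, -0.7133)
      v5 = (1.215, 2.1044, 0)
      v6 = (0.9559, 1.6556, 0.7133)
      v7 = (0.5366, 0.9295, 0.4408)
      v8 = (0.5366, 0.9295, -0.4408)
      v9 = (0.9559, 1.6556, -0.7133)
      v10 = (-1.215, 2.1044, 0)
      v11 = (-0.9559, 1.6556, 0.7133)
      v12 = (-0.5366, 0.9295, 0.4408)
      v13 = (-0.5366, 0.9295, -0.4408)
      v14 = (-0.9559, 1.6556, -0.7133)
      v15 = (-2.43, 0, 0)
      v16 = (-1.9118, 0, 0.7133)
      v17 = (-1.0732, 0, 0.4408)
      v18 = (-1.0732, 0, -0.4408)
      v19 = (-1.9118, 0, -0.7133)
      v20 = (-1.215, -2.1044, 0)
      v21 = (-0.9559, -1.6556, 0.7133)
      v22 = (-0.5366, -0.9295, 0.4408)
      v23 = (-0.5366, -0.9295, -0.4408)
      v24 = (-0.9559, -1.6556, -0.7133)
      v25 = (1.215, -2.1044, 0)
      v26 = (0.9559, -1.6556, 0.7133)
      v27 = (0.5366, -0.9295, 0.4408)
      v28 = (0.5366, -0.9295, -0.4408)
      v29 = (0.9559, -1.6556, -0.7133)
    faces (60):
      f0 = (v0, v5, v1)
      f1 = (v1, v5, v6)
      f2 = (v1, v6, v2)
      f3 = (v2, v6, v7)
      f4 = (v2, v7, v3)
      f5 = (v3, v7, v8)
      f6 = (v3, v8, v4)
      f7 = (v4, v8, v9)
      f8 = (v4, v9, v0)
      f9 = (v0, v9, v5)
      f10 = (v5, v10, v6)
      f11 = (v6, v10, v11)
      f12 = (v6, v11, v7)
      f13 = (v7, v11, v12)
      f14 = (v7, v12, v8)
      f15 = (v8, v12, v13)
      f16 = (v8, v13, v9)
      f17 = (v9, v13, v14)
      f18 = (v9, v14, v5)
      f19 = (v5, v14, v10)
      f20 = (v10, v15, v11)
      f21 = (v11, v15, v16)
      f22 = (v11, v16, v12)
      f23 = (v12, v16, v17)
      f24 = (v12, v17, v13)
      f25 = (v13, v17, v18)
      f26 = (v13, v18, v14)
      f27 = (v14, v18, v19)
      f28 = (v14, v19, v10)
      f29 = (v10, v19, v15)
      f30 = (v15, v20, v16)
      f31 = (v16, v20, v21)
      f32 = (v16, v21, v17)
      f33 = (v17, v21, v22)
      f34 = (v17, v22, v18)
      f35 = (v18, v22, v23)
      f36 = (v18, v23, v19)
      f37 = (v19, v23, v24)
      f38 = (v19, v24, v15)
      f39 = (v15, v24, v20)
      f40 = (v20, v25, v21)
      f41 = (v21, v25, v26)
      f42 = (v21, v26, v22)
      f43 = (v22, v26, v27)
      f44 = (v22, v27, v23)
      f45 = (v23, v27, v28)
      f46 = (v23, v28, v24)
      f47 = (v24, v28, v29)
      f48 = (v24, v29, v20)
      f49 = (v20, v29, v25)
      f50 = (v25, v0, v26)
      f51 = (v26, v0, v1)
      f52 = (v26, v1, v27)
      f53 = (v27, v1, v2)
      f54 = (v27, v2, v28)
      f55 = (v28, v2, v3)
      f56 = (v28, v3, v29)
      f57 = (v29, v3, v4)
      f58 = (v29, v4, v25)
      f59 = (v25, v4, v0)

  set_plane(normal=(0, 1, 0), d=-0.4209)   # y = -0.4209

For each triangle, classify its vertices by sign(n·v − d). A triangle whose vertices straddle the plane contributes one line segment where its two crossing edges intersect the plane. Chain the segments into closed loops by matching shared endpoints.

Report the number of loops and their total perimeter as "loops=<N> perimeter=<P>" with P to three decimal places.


loops=2 perimeter=8.817

Straddling triangles (20 of 60):
  (v15,v20,v16) [+-+] → (-2.18699, -0.4209, 0)–(-1.77243, -0.4209, 0.570633)  len=0.7053
  (v16,v20,v21) [+--] → (-1.77243, -0.4209, 0.570633)–(-1.66878, -0.4209, 0.7133)  len=0.1763
  (v16,v21,v17) [+-+] → (-1.66878, -0.4209, 0.7133)–(-1.04338, -0.4209, 0.510077)  len=0.6576
  (v17,v21,v22) [+--] → (-1.04338, -0.4209, 0.510077)–(-0.830215, -0.4209, 0.4408)  len=0.2241
  (v17,v22,v18) [+-+] → (-0.830215, -0.4209, 0.4408)–(-0.830215, -0.4209, -0.0415903)  len=0.4824
  (v18,v22,v23) [+--] → (-0.830215, -0.4209, -0.0415903)–(-0.830215, -0.4209, -0.4408)  len=0.3992
  (v18,v23,v19) [+-+] → (-0.830215, -0.4209, -0.4408)–(-1.28908, -0.4209, -0.589905)  len=0.4825
  (v19,v23,v24) [+--] → (-1.28908, -0.4209, -0.589905)–(-1.66878, -0.4209, -0.7133)  len=0.3993
  (v19,v24,v15) [+-+] → (-1.66878, -0.4209, -0.7133)–(-2.05524, -0.4209, -0.181341)  len=0.6575
  (v15,v24,v20) [+--] → (-2.05524, -0.4209, -0.181341)–(-2.18699, -0.4209, 0)  len=0.2241
  (v25,v0,v26) [-+-] → (2.18699, -0.4209, 0)–(2.05524, -0.4209, 0.181341)  len=0.2241
  (v26,v0,v1) [-++] → (2.05524, -0.4209, 0.181341)–(1.66878, -0.4209, 0.7133)  len=0.6575
  (v26,v1,v27) [-+-] → (1.66878, -0.4209, 0.7133)–(1.28908, -0.4209, 0.589905)  len=0.3993
  (v27,v1,v2) [-++] → (1.28908, -0.4209, 0.589905)–(0.830215, -0.4209, 0.4408)  len=0.4825
  (v27,v2,v28) [-+-] → (0.830215, -0.4209, 0.4408)–(0.830215, -0.4209, 0.0415903)  len=0.3992
  (v28,v2,v3) [-++] → (0.830215, -0.4209, 0.0415903)–(0.830215, -0.4209, -0.4408)  len=0.4824
  (v28,v3,v29) [-+-] → (0.830215, -0.4209, -0.4408)–(1.04338, -0.4209, -0.510077)  len=0.2241
  (v29,v3,v4) [-++] → (1.04338, -0.4209, -0.510077)–(1.66878, -0.4209, -0.7133)  len=0.6576
  (v29,v4,v25) [-+-] → (1.66878, -0.4209, -0.7133)–(1.77243, -0.4209, -0.570633)  len=0.1763
  (v25,v4,v0) [-++] → (1.77243, -0.4209, -0.570633)–(2.18699, -0.4209, 0)  len=0.7053

Chained into 2 loop(s):
  loop 1: 10 segments, perimeter = 4.4084
  loop 2: 10 segments, perimeter = 4.4084
Total perimeter = 8.817


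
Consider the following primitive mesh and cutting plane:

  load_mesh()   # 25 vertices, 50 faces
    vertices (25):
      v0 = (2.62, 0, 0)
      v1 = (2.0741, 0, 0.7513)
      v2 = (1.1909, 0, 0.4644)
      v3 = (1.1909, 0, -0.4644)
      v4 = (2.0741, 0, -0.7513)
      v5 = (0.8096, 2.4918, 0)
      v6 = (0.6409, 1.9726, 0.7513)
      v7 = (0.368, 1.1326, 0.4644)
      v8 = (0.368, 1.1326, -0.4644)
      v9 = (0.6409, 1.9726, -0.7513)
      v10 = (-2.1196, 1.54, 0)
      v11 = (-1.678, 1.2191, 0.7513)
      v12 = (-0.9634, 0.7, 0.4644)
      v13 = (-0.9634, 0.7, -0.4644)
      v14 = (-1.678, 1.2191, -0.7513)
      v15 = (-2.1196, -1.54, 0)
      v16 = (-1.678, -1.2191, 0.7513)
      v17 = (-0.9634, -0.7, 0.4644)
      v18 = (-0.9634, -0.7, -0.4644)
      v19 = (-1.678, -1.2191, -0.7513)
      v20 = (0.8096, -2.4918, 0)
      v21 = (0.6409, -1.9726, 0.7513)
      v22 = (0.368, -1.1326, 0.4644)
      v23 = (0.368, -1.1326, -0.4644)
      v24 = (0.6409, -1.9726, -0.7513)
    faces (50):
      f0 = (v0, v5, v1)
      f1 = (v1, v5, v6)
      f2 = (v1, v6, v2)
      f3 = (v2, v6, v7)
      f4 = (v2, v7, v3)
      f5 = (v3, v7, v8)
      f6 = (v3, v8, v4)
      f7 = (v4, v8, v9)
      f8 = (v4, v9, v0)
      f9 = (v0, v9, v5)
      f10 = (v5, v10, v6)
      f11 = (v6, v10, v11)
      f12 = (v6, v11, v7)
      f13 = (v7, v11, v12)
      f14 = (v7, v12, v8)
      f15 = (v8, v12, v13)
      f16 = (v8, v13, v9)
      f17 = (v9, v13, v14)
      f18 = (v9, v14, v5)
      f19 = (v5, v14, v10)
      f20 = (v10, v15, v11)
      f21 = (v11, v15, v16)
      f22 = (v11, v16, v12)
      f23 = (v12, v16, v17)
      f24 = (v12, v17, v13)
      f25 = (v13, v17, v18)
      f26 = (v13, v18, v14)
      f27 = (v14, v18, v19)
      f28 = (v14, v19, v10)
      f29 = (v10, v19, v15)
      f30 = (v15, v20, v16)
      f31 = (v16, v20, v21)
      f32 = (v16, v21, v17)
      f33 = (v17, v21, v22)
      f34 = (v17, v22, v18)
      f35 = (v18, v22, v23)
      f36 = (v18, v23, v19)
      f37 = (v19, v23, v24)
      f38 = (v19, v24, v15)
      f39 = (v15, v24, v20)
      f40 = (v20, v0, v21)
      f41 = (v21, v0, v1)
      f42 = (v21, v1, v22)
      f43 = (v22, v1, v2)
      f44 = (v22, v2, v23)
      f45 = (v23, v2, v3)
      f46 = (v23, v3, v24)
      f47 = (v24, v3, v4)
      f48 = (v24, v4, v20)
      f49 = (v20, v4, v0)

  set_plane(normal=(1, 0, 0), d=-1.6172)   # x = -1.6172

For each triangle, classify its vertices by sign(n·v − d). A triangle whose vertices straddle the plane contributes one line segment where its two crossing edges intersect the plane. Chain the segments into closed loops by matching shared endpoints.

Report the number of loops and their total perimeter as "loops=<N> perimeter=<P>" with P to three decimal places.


loops=1 perimeter=8.506

Straddling triangles (18 of 50):
  (v5,v10,v6) [+-+] → (-1.6172, 1.70325, 0)–(-1.6172, 1.61873, 0.136734)  len=0.1607
  (v6,v10,v11) [+--] → (-1.6172, 1.61873, 0.136734)–(-1.6172, 1.23886, 0.7513)  len=0.7225
  (v6,v11,v7) [+-+] → (-1.6172, 1.23886, 0.7513)–(-1.6172, 1.21653, 0.742774)  len=0.0239
  (v7,v11,v12) [+-+] → (-1.6172, 1.21653, 0.742774)–(-1.6172, 1.17493, 0.72689)  len=0.0445
  (v9,v13,v14) [++-] → (-1.6172, 1.17493, -0.72689)–(-1.6172, 1.23886, -0.7513)  len=0.0684
  (v9,v14,v5) [+-+] → (-1.6172, 1.23886, -0.7513)–(-1.6172, 1.25021, -0.732937)  len=0.0216
  (v5,v14,v10) [+--] → (-1.6172, 1.25021, -0.732937)–(-1.6172, 1.70325, 0)  len=0.8617
  (v11,v16,v12) [--+] → (-1.6172, -1.05582, 0.72689)–(-1.6172, 1.17493, 0.72689)  len=2.2308
  (v12,v16,v17) [+-+] → (-1.6172, -1.05582, 0.72689)–(-1.6172, -1.17493, 0.72689)  len=0.1191
  (v13,v18,v14) [++-] → (-1.6172, 1.05582, -0.72689)–(-1.6172, 1.17493, -0.72689)  len=0.1191
  (v14,v18,v19) [-+-] → (-1.6172, 1.05582, -0.72689)–(-1.6172, -1.17493, -0.72689)  len=2.2308
  (v15,v20,v16) [-+-] → (-1.6172, -1.70325, 0)–(-1.6172, -1.25021, 0.732937)  len=0.8617
  (v16,v20,v21) [-++] → (-1.6172, -1.25021, 0.732937)–(-1.6172, -1.23886, 0.7513)  len=0.0216
  (v16,v21,v17) [-++] → (-1.6172, -1.23886, 0.7513)–(-1.6172, -1.17493, 0.72689)  len=0.0684
  (v18,v23,v19) [++-] → (-1.6172, -1.21653, -0.742774)–(-1.6172, -1.17493, -0.72689)  len=0.0445
  (v19,v23,v24) [-++] → (-1.6172, -1.21653, -0.742774)–(-1.6172, -1.23886, -0.7513)  len=0.0239
  (v19,v24,v15) [-+-] → (-1.6172, -1.23886, -0.7513)–(-1.6172, -1.61873, -0.136734)  len=0.7225
  (v15,v24,v20) [-++] → (-1.6172, -1.61873, -0.136734)–(-1.6172, -1.70325, 0)  len=0.1607

Chained into 1 loop(s):
  loop 1: 18 segments, perimeter = 8.5064
Total perimeter = 8.506


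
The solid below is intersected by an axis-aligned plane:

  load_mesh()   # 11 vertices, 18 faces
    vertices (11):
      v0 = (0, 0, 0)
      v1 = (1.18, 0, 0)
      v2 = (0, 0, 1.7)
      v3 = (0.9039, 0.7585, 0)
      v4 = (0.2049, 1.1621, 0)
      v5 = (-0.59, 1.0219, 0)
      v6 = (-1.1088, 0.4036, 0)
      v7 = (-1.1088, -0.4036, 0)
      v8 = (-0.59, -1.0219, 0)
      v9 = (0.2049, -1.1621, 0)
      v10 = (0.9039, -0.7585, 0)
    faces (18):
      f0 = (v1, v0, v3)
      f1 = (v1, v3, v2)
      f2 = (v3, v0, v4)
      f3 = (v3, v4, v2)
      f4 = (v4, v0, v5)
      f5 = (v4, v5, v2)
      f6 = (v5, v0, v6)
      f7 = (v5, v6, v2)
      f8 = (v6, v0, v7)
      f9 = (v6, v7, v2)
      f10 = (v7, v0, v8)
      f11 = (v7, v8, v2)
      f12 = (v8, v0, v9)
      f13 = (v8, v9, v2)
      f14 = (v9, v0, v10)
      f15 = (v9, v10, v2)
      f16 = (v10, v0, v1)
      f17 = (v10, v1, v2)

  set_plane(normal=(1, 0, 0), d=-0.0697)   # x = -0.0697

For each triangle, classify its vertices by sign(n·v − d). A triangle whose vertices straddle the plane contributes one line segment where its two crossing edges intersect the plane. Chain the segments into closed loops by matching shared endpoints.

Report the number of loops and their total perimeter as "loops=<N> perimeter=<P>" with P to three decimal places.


Straddling triangles (10 of 18):
  (v4,v0,v5) [++-] → (-0.0697, 0.120723, 0)–(-0.0697, 1.11367, 0)  len=0.9929
  (v4,v5,v2) [+-+] → (-0.0697, 1.11367, 0)–(-0.0697, 0.120723, 1.49917)  len=1.7982
  (v5,v0,v6) [-+-] → (-0.0697, 0.120723, 0)–(-0.0697, 0.0253706, 0)  len=0.0954
  (v5,v6,v2) [--+] → (-0.0697, 0.0253706, 1.59314)–(-0.0697, 0.120723, 1.49917)  len=0.1339
  (v6,v0,v7) [-+-] → (-0.0697, 0.0253706, 0)–(-0.0697, -0.0253706, 0)  len=0.0507
  (v6,v7,v2) [--+] → (-0.0697, -0.0253706, 1.59314)–(-0.0697, 0.0253706, 1.59314)  len=0.0507
  (v7,v0,v8) [-+-] → (-0.0697, -0.0253706, 0)–(-0.0697, -0.120723, 0)  len=0.0954
  (v7,v8,v2) [--+] → (-0.0697, -0.120723, 1.49917)–(-0.0697, -0.0253706, 1.59314)  len=0.1339
  (v8,v0,v9) [-++] → (-0.0697, -0.120723, 0)–(-0.0697, -1.11367, 0)  len=0.9929
  (v8,v9,v2) [-++] → (-0.0697, -1.11367, 0)–(-0.0697, -0.120723, 1.49917)  len=1.7982

Chained into 1 loop(s):
  loop 1: 10 segments, perimeter = 6.1422
Total perimeter = 6.142

loops=1 perimeter=6.142


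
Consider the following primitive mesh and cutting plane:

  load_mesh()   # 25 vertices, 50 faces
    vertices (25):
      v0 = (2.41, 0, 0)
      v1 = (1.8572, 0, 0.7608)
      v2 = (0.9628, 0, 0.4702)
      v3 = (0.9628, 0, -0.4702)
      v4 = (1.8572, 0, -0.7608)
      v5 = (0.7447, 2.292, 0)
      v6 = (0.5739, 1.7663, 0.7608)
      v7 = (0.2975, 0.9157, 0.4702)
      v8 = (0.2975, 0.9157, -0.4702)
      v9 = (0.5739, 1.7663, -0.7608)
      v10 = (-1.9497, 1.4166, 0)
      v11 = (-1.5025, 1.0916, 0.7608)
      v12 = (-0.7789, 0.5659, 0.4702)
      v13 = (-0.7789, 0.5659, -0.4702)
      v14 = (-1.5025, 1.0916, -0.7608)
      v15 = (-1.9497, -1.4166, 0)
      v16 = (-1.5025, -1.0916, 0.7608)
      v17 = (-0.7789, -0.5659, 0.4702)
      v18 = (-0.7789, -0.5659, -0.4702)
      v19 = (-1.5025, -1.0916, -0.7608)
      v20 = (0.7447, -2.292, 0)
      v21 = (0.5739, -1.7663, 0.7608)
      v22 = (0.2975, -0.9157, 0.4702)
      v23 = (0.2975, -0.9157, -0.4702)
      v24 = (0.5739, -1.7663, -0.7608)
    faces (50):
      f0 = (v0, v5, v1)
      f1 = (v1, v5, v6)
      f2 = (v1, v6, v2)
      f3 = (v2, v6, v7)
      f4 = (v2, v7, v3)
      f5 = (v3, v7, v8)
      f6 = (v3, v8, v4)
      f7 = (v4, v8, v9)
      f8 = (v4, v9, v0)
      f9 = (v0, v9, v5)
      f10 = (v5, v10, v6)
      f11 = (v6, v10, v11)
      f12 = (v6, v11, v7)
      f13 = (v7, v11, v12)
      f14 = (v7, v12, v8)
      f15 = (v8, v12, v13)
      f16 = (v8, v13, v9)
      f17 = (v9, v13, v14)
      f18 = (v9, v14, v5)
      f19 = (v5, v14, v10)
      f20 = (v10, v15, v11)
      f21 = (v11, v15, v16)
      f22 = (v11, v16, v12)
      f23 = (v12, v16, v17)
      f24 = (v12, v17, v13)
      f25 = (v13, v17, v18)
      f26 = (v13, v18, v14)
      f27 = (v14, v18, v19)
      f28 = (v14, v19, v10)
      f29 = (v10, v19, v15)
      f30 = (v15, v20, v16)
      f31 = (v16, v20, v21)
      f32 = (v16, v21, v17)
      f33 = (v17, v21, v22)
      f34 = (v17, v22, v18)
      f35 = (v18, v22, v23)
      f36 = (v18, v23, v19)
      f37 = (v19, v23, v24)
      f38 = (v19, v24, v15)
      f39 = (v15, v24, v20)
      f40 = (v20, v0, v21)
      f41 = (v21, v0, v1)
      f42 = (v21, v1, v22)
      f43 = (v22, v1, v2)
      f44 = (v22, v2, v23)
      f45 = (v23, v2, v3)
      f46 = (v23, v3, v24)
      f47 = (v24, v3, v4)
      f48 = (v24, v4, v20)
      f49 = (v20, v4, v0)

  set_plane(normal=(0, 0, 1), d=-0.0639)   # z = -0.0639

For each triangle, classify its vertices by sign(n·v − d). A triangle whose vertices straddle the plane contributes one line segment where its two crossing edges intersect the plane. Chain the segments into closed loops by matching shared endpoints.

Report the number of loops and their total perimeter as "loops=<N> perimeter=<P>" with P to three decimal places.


Straddling triangles (20 of 50):
  (v2,v7,v3) [++-] → (0.675357, 0.395628, -0.0639)–(0.9628, 0, -0.0639)  len=0.4890
  (v3,v7,v8) [-+-] → (0.675357, 0.395628, -0.0639)–(0.2975, 0.9157, -0.0639)  len=0.6428
  (v4,v9,v0) [--+] → (2.25578, 0.148352, -0.0639)–(2.36357, 0, -0.0639)  len=0.1834
  (v0,v9,v5) [+-+] → (2.25578, 0.148352, -0.0639)–(0.730354, 2.24785, -0.0639)  len=2.5952
  (v7,v12,v8) [++-] → (-0.167559, 0.764569, -0.0639)–(0.2975, 0.9157, -0.0639)  len=0.4890
  (v8,v12,v13) [-+-] → (-0.167559, 0.764569, -0.0639)–(-0.7789, 0.5659, -0.0639)  len=0.6428
  (v9,v14,v5) [--+] → (0.555956, 2.19118, -0.0639)–(0.730354, 2.24785, -0.0639)  len=0.1834
  (v5,v14,v10) [+-+] → (0.555956, 2.19118, -0.0639)–(-1.91214, 1.3893, -0.0639)  len=2.5951
  (v12,v17,v13) [++-] → (-0.7789, 0.0769056, -0.0639)–(-0.7789, 0.5659, -0.0639)  len=0.4890
  (v13,v17,v18) [-+-] → (-0.7789, 0.0769056, -0.0639)–(-0.7789, -0.5659, -0.0639)  len=0.6428
  (v14,v19,v10) [--+] → (-1.91214, 1.20593, -0.0639)–(-1.91214, 1.3893, -0.0639)  len=0.1834
  (v10,v19,v15) [+-+] → (-1.91214, 1.20593, -0.0639)–(-1.91214, -1.3893, -0.0639)  len=2.5952
  (v17,v22,v18) [++-] → (-0.313841, -0.717031, -0.0639)–(-0.7789, -0.5659, -0.0639)  len=0.4890
  (v18,v22,v23) [-+-] → (-0.313841, -0.717031, -0.0639)–(0.2975, -0.9157, -0.0639)  len=0.6428
  (v19,v24,v15) [--+] → (-1.73774, -1.44597, -0.0639)–(-1.91214, -1.3893, -0.0639)  len=0.1834
  (v15,v24,v20) [+-+] → (-1.73774, -1.44597, -0.0639)–(0.730354, -2.24785, -0.0639)  len=2.5951
  (v22,v2,v23) [++-] → (0.584943, -0.520072, -0.0639)–(0.2975, -0.9157, -0.0639)  len=0.4890
  (v23,v2,v3) [-+-] → (0.584943, -0.520072, -0.0639)–(0.9628, 0, -0.0639)  len=0.6428
  (v24,v4,v20) [--+] → (0.838139, -2.09949, -0.0639)–(0.730354, -2.24785, -0.0639)  len=0.1834
  (v20,v4,v0) [+-+] → (0.838139, -2.09949, -0.0639)–(2.36357, 0, -0.0639)  len=2.5952

Chained into 2 loop(s):
  loop 1: 10 segments, perimeter = 5.6592
  loop 2: 10 segments, perimeter = 13.8926
Total perimeter = 19.552

loops=2 perimeter=19.552


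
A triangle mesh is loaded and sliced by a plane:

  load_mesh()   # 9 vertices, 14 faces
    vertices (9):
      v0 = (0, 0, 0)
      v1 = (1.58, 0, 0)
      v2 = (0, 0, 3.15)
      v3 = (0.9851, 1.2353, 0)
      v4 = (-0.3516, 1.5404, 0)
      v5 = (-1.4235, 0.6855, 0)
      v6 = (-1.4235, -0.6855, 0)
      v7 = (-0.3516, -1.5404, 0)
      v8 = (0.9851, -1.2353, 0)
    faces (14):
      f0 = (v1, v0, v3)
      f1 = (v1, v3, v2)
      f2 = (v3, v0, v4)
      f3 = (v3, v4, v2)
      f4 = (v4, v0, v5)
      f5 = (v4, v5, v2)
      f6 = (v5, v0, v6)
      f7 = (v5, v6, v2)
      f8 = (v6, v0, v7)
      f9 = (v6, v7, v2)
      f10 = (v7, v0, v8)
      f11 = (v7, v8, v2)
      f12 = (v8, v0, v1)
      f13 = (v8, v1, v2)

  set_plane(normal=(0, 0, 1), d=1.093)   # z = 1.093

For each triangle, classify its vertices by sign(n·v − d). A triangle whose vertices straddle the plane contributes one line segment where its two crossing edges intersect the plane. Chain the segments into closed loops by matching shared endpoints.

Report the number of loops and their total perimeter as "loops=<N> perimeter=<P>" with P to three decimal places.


loops=1 perimeter=6.267

Straddling triangles (7 of 14):
  (v1,v3,v2) [--+] → (0.643286, 0.806671, 1.093)–(1.03177, 0, 1.093)  len=0.8953
  (v3,v4,v2) [--+] → (-0.2296, 1.00591, 1.093)–(0.643286, 0.806671, 1.093)  len=0.8953
  (v4,v5,v2) [--+] → (-0.929568, 0.447642, 1.093)–(-0.2296, 1.00591, 1.093)  len=0.8953
  (v5,v6,v2) [--+] → (-0.929568, -0.447642, 1.093)–(-0.929568, 0.447642, 1.093)  len=0.8953
  (v6,v7,v2) [--+] → (-0.2296, -1.00591, 1.093)–(-0.929568, -0.447642, 1.093)  len=0.8953
  (v7,v8,v2) [--+] → (0.643286, -0.806671, 1.093)–(-0.2296, -1.00591, 1.093)  len=0.8953
  (v8,v1,v2) [--+] → (1.03177, 0, 1.093)–(0.643286, -0.806671, 1.093)  len=0.8953

Chained into 1 loop(s):
  loop 1: 7 segments, perimeter = 6.2673
Total perimeter = 6.267


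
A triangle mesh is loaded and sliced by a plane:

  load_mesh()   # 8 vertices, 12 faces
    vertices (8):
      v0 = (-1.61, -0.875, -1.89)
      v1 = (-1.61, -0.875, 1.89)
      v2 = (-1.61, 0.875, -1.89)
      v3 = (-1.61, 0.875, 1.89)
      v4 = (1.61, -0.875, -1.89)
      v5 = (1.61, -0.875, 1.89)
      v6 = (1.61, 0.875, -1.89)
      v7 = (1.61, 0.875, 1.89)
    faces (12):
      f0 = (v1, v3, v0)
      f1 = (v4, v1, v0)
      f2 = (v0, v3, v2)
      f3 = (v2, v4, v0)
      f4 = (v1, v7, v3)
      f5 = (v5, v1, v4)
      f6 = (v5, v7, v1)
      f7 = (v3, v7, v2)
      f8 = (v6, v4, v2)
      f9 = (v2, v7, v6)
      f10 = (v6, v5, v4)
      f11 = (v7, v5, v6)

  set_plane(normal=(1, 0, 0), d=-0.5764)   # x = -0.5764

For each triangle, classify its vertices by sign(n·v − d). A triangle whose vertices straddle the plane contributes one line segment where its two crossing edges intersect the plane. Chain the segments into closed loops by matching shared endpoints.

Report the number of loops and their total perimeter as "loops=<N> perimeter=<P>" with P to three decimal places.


loops=1 perimeter=11.060

Straddling triangles (8 of 12):
  (v4,v1,v0) [+--] → (-0.5764, -0.875, 0.676643)–(-0.5764, -0.875, -1.89)  len=2.5666
  (v2,v4,v0) [-+-] → (-0.5764, 0.313261, -1.89)–(-0.5764, -0.875, -1.89)  len=1.1883
  (v1,v7,v3) [-+-] → (-0.5764, -0.313261, 1.89)–(-0.5764, 0.875, 1.89)  len=1.1883
  (v5,v1,v4) [+-+] → (-0.5764, -0.875, 1.89)–(-0.5764, -0.875, 0.676643)  len=1.2134
  (v5,v7,v1) [++-] → (-0.5764, -0.313261, 1.89)–(-0.5764, -0.875, 1.89)  len=0.5617
  (v3,v7,v2) [-+-] → (-0.5764, 0.875, 1.89)–(-0.5764, 0.875, -0.676643)  len=2.5666
  (v6,v4,v2) [++-] → (-0.5764, 0.313261, -1.89)–(-0.5764, 0.875, -1.89)  len=0.5617
  (v2,v7,v6) [-++] → (-0.5764, 0.875, -0.676643)–(-0.5764, 0.875, -1.89)  len=1.2134

Chained into 1 loop(s):
  loop 1: 8 segments, perimeter = 11.0600
Total perimeter = 11.060


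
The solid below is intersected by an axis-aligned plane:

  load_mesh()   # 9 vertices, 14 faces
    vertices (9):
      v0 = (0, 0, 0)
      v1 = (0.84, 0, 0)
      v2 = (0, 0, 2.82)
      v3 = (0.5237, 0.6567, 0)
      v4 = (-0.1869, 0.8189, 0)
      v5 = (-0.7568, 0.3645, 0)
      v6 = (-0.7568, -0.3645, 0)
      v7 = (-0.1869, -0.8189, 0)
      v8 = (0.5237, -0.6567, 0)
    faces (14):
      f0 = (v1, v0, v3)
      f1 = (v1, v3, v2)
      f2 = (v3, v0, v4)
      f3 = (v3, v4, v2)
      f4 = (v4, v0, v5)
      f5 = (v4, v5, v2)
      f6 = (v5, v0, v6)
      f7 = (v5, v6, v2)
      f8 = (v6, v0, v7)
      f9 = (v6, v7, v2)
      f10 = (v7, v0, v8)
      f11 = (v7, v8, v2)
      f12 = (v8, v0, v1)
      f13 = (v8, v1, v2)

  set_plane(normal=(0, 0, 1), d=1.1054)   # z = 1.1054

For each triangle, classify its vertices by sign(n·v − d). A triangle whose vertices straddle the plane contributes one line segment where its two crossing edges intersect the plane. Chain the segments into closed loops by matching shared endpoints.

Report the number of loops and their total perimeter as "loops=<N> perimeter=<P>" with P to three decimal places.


loops=1 perimeter=3.102

Straddling triangles (7 of 14):
  (v1,v3,v2) [--+] → (0.318417, 0.399283, 1.1054)–(0.510732, 0, 1.1054)  len=0.4432
  (v3,v4,v2) [--+] → (-0.113638, 0.497903, 1.1054)–(0.318417, 0.399283, 1.1054)  len=0.4432
  (v4,v5,v2) [--+] → (-0.460145, 0.221621, 1.1054)–(-0.113638, 0.497903, 1.1054)  len=0.4432
  (v5,v6,v2) [--+] → (-0.460145, -0.221621, 1.1054)–(-0.460145, 0.221621, 1.1054)  len=0.4432
  (v6,v7,v2) [--+] → (-0.113638, -0.497903, 1.1054)–(-0.460145, -0.221621, 1.1054)  len=0.4432
  (v7,v8,v2) [--+] → (0.318417, -0.399283, 1.1054)–(-0.113638, -0.497903, 1.1054)  len=0.4432
  (v8,v1,v2) [--+] → (0.510732, 0, 1.1054)–(0.318417, -0.399283, 1.1054)  len=0.4432

Chained into 1 loop(s):
  loop 1: 7 segments, perimeter = 3.1023
Total perimeter = 3.102


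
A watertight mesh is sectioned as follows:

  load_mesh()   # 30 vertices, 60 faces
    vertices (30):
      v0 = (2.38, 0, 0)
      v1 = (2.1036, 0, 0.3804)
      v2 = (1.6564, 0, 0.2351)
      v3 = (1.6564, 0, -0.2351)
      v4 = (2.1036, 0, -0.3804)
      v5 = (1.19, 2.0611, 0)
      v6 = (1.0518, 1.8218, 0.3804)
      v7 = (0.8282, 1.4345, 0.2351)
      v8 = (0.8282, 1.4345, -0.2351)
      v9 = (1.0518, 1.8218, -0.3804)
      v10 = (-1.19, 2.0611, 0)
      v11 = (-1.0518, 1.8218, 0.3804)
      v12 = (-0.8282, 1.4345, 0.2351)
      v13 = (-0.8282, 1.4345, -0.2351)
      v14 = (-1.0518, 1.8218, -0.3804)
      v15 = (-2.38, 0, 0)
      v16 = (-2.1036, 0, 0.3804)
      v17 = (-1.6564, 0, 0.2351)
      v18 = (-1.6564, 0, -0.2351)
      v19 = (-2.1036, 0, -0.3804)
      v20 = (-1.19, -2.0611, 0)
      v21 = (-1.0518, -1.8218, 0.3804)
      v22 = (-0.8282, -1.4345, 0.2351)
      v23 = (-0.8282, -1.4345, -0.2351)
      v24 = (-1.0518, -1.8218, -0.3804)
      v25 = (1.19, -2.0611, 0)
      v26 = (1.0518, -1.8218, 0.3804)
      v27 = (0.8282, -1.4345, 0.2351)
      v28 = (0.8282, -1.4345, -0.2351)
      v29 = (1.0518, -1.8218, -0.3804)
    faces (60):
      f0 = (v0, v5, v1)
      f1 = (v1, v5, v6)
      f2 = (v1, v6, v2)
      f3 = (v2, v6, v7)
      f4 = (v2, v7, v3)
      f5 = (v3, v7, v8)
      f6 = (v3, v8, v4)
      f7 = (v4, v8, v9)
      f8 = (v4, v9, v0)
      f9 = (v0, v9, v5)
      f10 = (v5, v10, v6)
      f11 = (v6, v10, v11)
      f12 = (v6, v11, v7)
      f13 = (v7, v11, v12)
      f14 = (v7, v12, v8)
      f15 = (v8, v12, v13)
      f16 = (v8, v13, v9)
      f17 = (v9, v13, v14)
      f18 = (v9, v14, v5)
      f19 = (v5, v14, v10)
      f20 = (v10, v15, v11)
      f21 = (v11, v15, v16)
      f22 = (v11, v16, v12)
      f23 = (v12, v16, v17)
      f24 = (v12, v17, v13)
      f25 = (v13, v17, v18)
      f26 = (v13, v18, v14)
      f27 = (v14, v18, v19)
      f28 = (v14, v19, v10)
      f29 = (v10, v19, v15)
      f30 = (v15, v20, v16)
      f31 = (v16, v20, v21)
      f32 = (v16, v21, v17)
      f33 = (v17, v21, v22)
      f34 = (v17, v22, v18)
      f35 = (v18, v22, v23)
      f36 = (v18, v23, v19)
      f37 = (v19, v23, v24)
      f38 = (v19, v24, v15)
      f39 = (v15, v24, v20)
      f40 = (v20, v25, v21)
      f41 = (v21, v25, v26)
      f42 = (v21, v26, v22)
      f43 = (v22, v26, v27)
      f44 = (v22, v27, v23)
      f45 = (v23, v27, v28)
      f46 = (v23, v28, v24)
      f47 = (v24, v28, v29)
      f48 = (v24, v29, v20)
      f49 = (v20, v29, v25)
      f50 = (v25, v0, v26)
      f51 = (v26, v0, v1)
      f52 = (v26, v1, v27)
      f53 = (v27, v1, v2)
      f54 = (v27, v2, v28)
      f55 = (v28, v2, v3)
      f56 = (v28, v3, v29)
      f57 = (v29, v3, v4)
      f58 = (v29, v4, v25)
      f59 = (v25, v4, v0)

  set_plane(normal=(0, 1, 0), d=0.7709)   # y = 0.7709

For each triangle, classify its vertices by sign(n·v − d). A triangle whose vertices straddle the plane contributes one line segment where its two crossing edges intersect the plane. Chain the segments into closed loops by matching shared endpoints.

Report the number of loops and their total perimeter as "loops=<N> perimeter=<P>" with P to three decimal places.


Straddling triangles (20 of 60):
  (v0,v5,v1) [-+-] → (1.93491, 0.7709, 0)–(1.76189, 0.7709, 0.238121)  len=0.2943
  (v1,v5,v6) [-++] → (1.76189, 0.7709, 0.238121)–(1.65853, 0.7709, 0.3804)  len=0.1759
  (v1,v6,v2) [-+-] → (1.65853, 0.7709, 0.3804)–(1.40056, 0.7709, 0.296584)  len=0.2712
  (v2,v6,v7) [-++] → (1.40056, 0.7709, 0.296584)–(1.21133, 0.7709, 0.2351)  len=0.1990
  (v2,v7,v3) [-+-] → (1.21133, 0.7709, 0.2351)–(1.21133, 0.7709, 0.0175854)  len=0.2175
  (v3,v7,v8) [-++] → (1.21133, 0.7709, 0.0175854)–(1.21133, 0.7709, -0.2351)  len=0.2527
  (v3,v8,v4) [-+-] → (1.21133, 0.7709, -0.2351)–(1.4182, 0.7709, -0.302316)  len=0.2175
  (v4,v8,v9) [-++] → (1.4182, 0.7709, -0.302316)–(1.65853, 0.7709, -0.3804)  len=0.2527
  (v4,v9,v0) [-+-] → (1.65853, 0.7709, -0.3804)–(1.81797, 0.7709, -0.160967)  len=0.2712
  (v0,v9,v5) [-++] → (1.81797, 0.7709, -0.160967)–(1.93491, 0.7709, 0)  len=0.1990
  (v10,v15,v11) [+-+] → (-1.93491, 0.7709, 0)–(-1.81797, 0.7709, 0.160967)  len=0.1990
  (v11,v15,v16) [+--] → (-1.81797, 0.7709, 0.160967)–(-1.65853, 0.7709, 0.3804)  len=0.2712
  (v11,v16,v12) [+-+] → (-1.65853, 0.7709, 0.3804)–(-1.4182, 0.7709, 0.302316)  len=0.2527
  (v12,v16,v17) [+--] → (-1.4182, 0.7709, 0.302316)–(-1.21133, 0.7709, 0.2351)  len=0.2175
  (v12,v17,v13) [+-+] → (-1.21133, 0.7709, 0.2351)–(-1.21133, 0.7709, -0.0175854)  len=0.2527
  (v13,v17,v18) [+--] → (-1.21133, 0.7709, -0.0175854)–(-1.21133, 0.7709, -0.2351)  len=0.2175
  (v13,v18,v14) [+-+] → (-1.21133, 0.7709, -0.2351)–(-1.40056, 0.7709, -0.296584)  len=0.1990
  (v14,v18,v19) [+--] → (-1.40056, 0.7709, -0.296584)–(-1.65853, 0.7709, -0.3804)  len=0.2712
  (v14,v19,v10) [+-+] → (-1.65853, 0.7709, -0.3804)–(-1.76189, 0.7709, -0.238121)  len=0.1759
  (v10,v19,v15) [+--] → (-1.76189, 0.7709, -0.238121)–(-1.93491, 0.7709, 0)  len=0.2943

Chained into 2 loop(s):
  loop 1: 10 segments, perimeter = 2.3510
  loop 2: 10 segments, perimeter = 2.3510
Total perimeter = 4.702

loops=2 perimeter=4.702


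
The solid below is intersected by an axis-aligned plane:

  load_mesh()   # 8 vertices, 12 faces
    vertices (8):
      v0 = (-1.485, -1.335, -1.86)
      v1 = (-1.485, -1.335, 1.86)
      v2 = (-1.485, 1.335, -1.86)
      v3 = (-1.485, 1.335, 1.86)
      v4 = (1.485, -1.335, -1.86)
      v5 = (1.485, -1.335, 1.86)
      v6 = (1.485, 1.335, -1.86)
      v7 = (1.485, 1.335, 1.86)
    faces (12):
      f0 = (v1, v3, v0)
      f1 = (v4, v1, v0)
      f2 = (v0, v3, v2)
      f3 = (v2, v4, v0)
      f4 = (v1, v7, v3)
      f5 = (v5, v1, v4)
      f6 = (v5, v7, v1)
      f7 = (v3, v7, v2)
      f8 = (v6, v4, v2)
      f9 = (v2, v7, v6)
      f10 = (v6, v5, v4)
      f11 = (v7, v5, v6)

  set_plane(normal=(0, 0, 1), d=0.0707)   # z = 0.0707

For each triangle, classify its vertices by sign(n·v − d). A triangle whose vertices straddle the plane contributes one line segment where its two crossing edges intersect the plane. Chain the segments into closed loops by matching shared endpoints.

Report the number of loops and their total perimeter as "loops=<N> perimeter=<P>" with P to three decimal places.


loops=1 perimeter=11.280

Straddling triangles (8 of 12):
  (v1,v3,v0) [++-] → (-1.485, 0.0507444, 0.0707)–(-1.485, -1.335, 0.0707)  len=1.3857
  (v4,v1,v0) [-+-] → (-0.056446, -1.335, 0.0707)–(-1.485, -1.335, 0.0707)  len=1.4286
  (v0,v3,v2) [-+-] → (-1.485, 0.0507444, 0.0707)–(-1.485, 1.335, 0.0707)  len=1.2843
  (v5,v1,v4) [++-] → (-0.056446, -1.335, 0.0707)–(1.485, -1.335, 0.0707)  len=1.5414
  (v3,v7,v2) [++-] → (0.056446, 1.335, 0.0707)–(-1.485, 1.335, 0.0707)  len=1.5414
  (v2,v7,v6) [-+-] → (0.056446, 1.335, 0.0707)–(1.485, 1.335, 0.0707)  len=1.4286
  (v6,v5,v4) [-+-] → (1.485, -0.0507444, 0.0707)–(1.485, -1.335, 0.0707)  len=1.2843
  (v7,v5,v6) [++-] → (1.485, -0.0507444, 0.0707)–(1.485, 1.335, 0.0707)  len=1.3857

Chained into 1 loop(s):
  loop 1: 8 segments, perimeter = 11.2800
Total perimeter = 11.280


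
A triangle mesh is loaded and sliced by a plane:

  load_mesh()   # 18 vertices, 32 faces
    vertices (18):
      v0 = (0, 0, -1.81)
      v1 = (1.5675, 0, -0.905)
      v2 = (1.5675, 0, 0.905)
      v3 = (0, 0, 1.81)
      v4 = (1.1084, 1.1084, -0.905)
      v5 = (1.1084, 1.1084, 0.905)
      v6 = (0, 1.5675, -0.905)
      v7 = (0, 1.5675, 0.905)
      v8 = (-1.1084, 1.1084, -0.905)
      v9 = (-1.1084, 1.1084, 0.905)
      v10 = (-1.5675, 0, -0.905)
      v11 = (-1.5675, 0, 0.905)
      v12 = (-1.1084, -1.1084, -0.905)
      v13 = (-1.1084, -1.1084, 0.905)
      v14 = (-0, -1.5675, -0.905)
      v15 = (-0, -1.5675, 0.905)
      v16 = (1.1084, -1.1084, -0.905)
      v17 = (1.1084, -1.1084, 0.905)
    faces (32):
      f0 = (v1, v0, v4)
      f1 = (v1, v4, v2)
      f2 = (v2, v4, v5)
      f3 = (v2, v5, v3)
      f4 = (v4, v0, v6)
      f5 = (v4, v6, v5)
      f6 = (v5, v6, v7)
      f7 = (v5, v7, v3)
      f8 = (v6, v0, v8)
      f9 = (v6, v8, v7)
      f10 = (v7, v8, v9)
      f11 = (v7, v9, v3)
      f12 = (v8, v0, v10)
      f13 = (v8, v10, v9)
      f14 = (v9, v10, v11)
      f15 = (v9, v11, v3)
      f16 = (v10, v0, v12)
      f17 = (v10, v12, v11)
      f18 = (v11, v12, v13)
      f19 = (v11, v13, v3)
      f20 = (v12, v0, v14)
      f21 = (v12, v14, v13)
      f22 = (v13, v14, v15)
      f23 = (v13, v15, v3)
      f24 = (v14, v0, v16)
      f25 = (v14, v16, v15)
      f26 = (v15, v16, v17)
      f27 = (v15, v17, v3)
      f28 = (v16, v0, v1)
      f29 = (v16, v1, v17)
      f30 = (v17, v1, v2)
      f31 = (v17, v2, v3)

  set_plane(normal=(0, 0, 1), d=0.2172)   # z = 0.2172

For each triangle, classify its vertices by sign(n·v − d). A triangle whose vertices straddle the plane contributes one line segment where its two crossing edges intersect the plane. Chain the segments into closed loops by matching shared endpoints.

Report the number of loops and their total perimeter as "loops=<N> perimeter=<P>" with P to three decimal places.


Straddling triangles (16 of 32):
  (v1,v4,v2) [--+] → (1.39304, 0.421192, 0.2172)–(1.5675, 0, 0.2172)  len=0.4559
  (v2,v4,v5) [+-+] → (1.39304, 0.421192, 0.2172)–(1.1084, 1.1084, 0.2172)  len=0.7438
  (v4,v6,v5) [--+] → (0.687208, 1.28286, 0.2172)–(1.1084, 1.1084, 0.2172)  len=0.4559
  (v5,v6,v7) [+-+] → (0.687208, 1.28286, 0.2172)–(0, 1.5675, 0.2172)  len=0.7438
  (v6,v8,v7) [--+] → (-0.421192, 1.39304, 0.2172)–(0, 1.5675, 0.2172)  len=0.4559
  (v7,v8,v9) [+-+] → (-0.421192, 1.39304, 0.2172)–(-1.1084, 1.1084, 0.2172)  len=0.7438
  (v8,v10,v9) [--+] → (-1.28286, 0.687208, 0.2172)–(-1.1084, 1.1084, 0.2172)  len=0.4559
  (v9,v10,v11) [+-+] → (-1.28286, 0.687208, 0.2172)–(-1.5675, 0, 0.2172)  len=0.7438
  (v10,v12,v11) [--+] → (-1.39304, -0.421192, 0.2172)–(-1.5675, 0, 0.2172)  len=0.4559
  (v11,v12,v13) [+-+] → (-1.39304, -0.421192, 0.2172)–(-1.1084, -1.1084, 0.2172)  len=0.7438
  (v12,v14,v13) [--+] → (-0.687208, -1.28286, 0.2172)–(-1.1084, -1.1084, 0.2172)  len=0.4559
  (v13,v14,v15) [+-+] → (-0.687208, -1.28286, 0.2172)–(0, -1.5675, 0.2172)  len=0.7438
  (v14,v16,v15) [--+] → (0.421192, -1.39304, 0.2172)–(0, -1.5675, 0.2172)  len=0.4559
  (v15,v16,v17) [+-+] → (0.421192, -1.39304, 0.2172)–(1.1084, -1.1084, 0.2172)  len=0.7438
  (v16,v1,v17) [--+] → (1.28286, -0.687208, 0.2172)–(1.1084, -1.1084, 0.2172)  len=0.4559
  (v17,v1,v2) [+-+] → (1.28286, -0.687208, 0.2172)–(1.5675, 0, 0.2172)  len=0.7438

Chained into 1 loop(s):
  loop 1: 16 segments, perimeter = 9.5977
Total perimeter = 9.598

loops=1 perimeter=9.598


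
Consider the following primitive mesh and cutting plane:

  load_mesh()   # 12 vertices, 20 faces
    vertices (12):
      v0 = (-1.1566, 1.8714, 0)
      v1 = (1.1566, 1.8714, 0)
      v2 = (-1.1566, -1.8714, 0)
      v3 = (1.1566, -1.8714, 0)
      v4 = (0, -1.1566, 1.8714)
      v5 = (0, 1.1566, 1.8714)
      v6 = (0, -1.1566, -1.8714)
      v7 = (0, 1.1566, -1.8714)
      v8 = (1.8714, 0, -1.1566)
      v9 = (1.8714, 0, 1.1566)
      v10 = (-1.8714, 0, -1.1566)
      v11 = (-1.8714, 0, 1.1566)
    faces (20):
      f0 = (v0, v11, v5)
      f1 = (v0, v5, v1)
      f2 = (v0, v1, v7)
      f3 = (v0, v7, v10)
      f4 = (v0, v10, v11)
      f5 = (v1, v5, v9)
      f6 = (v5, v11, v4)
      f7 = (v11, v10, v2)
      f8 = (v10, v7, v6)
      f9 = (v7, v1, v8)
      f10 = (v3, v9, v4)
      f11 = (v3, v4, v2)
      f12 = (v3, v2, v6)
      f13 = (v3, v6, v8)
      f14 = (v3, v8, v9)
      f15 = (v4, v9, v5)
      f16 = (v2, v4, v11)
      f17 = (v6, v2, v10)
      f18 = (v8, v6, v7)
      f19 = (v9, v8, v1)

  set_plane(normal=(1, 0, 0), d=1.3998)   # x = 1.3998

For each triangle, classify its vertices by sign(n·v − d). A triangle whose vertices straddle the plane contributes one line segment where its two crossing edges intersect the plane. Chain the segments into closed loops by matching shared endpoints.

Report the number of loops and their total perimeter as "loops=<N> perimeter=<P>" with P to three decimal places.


Straddling triangles (8 of 20):
  (v1,v5,v9) [--+] → (1.3998, 0.291468, 1.33673)–(1.3998, 1.23468, 0.393516)  len=1.3339
  (v7,v1,v8) [--+] → (1.3998, 1.23468, -0.393516)–(1.3998, 0.291468, -1.33673)  len=1.3339
  (v3,v9,v4) [-+-] → (1.3998, -1.23468, 0.393516)–(1.3998, -0.291468, 1.33673)  len=1.3339
  (v3,v6,v8) [--+] → (1.3998, -0.291468, -1.33673)–(1.3998, -1.23468, -0.393516)  len=1.3339
  (v3,v8,v9) [-++] → (1.3998, -1.23468, -0.393516)–(1.3998, -1.23468, 0.393516)  len=0.7870
  (v4,v9,v5) [-+-] → (1.3998, -0.291468, 1.33673)–(1.3998, 0.291468, 1.33673)  len=0.5829
  (v8,v6,v7) [+--] → (1.3998, -0.291468, -1.33673)–(1.3998, 0.291468, -1.33673)  len=0.5829
  (v9,v8,v1) [++-] → (1.3998, 1.23468, -0.393516)–(1.3998, 1.23468, 0.393516)  len=0.7870

Chained into 1 loop(s):
  loop 1: 8 segments, perimeter = 8.0756
Total perimeter = 8.076

loops=1 perimeter=8.076
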